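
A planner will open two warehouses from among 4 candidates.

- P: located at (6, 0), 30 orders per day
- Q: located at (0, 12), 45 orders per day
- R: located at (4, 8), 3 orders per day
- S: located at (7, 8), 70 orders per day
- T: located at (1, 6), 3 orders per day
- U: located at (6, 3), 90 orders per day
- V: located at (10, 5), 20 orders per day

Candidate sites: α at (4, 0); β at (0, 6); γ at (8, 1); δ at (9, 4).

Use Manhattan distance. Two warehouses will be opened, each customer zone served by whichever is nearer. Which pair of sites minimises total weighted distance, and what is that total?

Evaluate every pair (each demand assigned to the nearer of the two):
  {β, δ}: total = 1321
  {β, γ}: total = 1421
  {α, β}: total = 1651
  {α, δ}: total = 1651
  {γ, δ}: total = 1732
  {α, γ}: total = 1871
Best pair: {β, δ} with total 1321.

{β, δ}, total 1321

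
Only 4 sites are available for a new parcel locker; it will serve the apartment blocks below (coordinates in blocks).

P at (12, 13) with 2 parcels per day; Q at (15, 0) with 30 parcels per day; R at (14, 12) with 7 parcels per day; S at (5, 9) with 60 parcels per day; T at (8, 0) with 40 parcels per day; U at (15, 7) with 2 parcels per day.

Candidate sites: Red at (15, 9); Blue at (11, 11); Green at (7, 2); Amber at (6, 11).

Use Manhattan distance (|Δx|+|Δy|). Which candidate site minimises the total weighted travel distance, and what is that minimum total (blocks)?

Total weighted distance at each candidate:
  Red (15, 9): total = 1556
  Blue (11, 11): total = 1540
  Green (7, 2): total = 1137
  Amber (6, 11): total = 1405
Minimum is at Green with total 1137 blocks.

Green, total 1137 blocks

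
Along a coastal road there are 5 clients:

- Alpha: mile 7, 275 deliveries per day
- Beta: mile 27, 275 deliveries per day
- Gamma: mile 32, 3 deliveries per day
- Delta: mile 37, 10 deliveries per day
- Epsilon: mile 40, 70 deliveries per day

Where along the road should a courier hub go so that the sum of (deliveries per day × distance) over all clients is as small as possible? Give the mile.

For a sum of weighted absolute distances on a line, the optimum is the weighted median (not the mean). Total weight W = 633; half-weight = 316.5.
Sort by position and accumulate weight:
  mile 7 (Alpha, w=275) → cum 275
  mile 27 (Beta, w=275) → cum 550  ≥ 316.5 → median here
  mile 32 (Gamma, w=3) → cum 553
  mile 37 (Delta, w=10) → cum 563
  mile 40 (Epsilon, w=70) → cum 633
Optimal location: mile 27.

x = 27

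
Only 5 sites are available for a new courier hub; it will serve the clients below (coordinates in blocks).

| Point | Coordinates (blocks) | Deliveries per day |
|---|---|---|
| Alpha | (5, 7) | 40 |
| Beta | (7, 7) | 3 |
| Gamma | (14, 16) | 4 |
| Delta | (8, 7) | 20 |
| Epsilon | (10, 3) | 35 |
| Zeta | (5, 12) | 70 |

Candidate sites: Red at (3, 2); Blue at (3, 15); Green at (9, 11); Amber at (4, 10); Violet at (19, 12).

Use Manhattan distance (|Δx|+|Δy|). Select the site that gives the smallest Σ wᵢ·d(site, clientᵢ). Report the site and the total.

Amber, total 1047 blocks

Total weighted distance at each candidate:
  Red (3, 2): total = 1727
  Blue (3, 15): total = 1759
  Green (9, 11): total = 1143
  Amber (4, 10): total = 1047
  Violet (19, 12): total = 2777
Minimum is at Amber with total 1047 blocks.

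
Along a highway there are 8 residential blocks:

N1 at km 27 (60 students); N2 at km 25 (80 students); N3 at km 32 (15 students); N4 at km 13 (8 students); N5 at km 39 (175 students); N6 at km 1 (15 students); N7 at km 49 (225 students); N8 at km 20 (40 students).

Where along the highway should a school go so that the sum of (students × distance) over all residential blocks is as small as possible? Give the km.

For a sum of weighted absolute distances on a line, the optimum is the weighted median (not the mean). Total weight W = 618; half-weight = 309.
Sort by position and accumulate weight:
  km 1 (N6, w=15) → cum 15
  km 13 (N4, w=8) → cum 23
  km 20 (N8, w=40) → cum 63
  km 25 (N2, w=80) → cum 143
  km 27 (N1, w=60) → cum 203
  km 32 (N3, w=15) → cum 218
  km 39 (N5, w=175) → cum 393  ≥ 309 → median here
  km 49 (N7, w=225) → cum 618
Optimal location: km 39.

x = 39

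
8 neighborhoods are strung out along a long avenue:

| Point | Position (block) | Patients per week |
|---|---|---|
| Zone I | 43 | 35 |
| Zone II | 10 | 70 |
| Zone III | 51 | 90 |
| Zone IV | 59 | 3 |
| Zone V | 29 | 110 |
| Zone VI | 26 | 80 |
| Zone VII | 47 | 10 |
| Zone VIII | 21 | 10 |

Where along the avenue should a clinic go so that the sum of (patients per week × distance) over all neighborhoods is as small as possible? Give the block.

x = 29

For a sum of weighted absolute distances on a line, the optimum is the weighted median (not the mean). Total weight W = 408; half-weight = 204.
Sort by position and accumulate weight:
  block 10 (Zone II, w=70) → cum 70
  block 21 (Zone VIII, w=10) → cum 80
  block 26 (Zone VI, w=80) → cum 160
  block 29 (Zone V, w=110) → cum 270  ≥ 204 → median here
  block 43 (Zone I, w=35) → cum 305
  block 47 (Zone VII, w=10) → cum 315
  block 51 (Zone III, w=90) → cum 405
  block 59 (Zone IV, w=3) → cum 408
Optimal location: block 29.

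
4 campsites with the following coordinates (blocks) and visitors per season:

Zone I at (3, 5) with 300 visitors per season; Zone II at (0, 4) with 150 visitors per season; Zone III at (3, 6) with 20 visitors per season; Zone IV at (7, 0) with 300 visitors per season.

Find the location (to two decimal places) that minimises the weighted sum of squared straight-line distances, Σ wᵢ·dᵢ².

The minimiser of Σwᵢ‖p−pᵢ‖² is the weighted centroid p* = (Σwᵢpᵢ)/(Σwᵢ).
Σwᵢ = 770.
Σwᵢxᵢ = 300·3 + 150·0 + 20·3 + 300·7 = 3060.
Σwᵢyᵢ = 300·5 + 150·4 + 20·6 + 300·0 = 2220.
x* = 3060/770 = 3.97, y* = 2220/770 = 2.88.

(3.97, 2.88)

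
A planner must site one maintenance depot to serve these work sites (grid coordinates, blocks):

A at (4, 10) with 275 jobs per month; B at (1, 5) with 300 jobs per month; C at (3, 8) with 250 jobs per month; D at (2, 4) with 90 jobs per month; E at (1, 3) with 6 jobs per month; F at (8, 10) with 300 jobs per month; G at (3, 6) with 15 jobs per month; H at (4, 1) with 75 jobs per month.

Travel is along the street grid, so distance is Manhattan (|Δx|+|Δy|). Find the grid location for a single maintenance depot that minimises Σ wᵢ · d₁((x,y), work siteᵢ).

(3, 8)

Manhattan distance separates: Σwᵢ(|x−xᵢ|+|y−yᵢ|) = Σwᵢ|x−xᵢ| + Σwᵢ|y−yᵢ|, so x and y are optimised independently as 1-D weighted medians.
Total weight W = 1311; half = 655.5.
x-coordinate, sorted with cumulative weight:
  x=1 (B, w=300) cum 300
  x=1 (E, w=6) cum 306
  x=2 (D, w=90) cum 396
  x=3 (C, w=250) cum 646
  x=3 (G, w=15) cum 661  ← median
  x=4 (A, w=275) cum 936
  x=4 (H, w=75) cum 1011
  x=8 (F, w=300) cum 1311
⇒ x* = 3
y-coordinate, sorted with cumulative weight:
  y=1 (H, w=75) cum 75
  y=3 (E, w=6) cum 81
  y=4 (D, w=90) cum 171
  y=5 (B, w=300) cum 471
  y=6 (G, w=15) cum 486
  y=8 (C, w=250) cum 736  ← median
  y=10 (A, w=275) cum 1011
  y=10 (F, w=300) cum 1311
⇒ y* = 8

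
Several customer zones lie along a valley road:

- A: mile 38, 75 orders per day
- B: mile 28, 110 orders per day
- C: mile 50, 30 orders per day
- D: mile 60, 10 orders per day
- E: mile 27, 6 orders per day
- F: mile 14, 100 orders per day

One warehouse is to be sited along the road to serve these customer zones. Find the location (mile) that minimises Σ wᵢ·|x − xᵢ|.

For a sum of weighted absolute distances on a line, the optimum is the weighted median (not the mean). Total weight W = 331; half-weight = 165.5.
Sort by position and accumulate weight:
  mile 14 (F, w=100) → cum 100
  mile 27 (E, w=6) → cum 106
  mile 28 (B, w=110) → cum 216  ≥ 165.5 → median here
  mile 38 (A, w=75) → cum 291
  mile 50 (C, w=30) → cum 321
  mile 60 (D, w=10) → cum 331
Optimal location: mile 28.

x = 28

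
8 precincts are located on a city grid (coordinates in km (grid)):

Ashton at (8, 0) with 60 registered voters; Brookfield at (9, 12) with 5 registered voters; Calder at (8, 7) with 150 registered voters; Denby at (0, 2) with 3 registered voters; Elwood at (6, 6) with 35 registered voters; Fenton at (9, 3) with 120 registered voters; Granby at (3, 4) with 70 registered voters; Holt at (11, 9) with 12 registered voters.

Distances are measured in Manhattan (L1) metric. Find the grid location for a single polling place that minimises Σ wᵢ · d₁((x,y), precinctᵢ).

(8, 4)

Manhattan distance separates: Σwᵢ(|x−xᵢ|+|y−yᵢ|) = Σwᵢ|x−xᵢ| + Σwᵢ|y−yᵢ|, so x and y are optimised independently as 1-D weighted medians.
Total weight W = 455; half = 227.5.
x-coordinate, sorted with cumulative weight:
  x=0 (Denby, w=3) cum 3
  x=3 (Granby, w=70) cum 73
  x=6 (Elwood, w=35) cum 108
  x=8 (Ashton, w=60) cum 168
  x=8 (Calder, w=150) cum 318  ← median
  x=9 (Brookfield, w=5) cum 323
  x=9 (Fenton, w=120) cum 443
  x=11 (Holt, w=12) cum 455
⇒ x* = 8
y-coordinate, sorted with cumulative weight:
  y=0 (Ashton, w=60) cum 60
  y=2 (Denby, w=3) cum 63
  y=3 (Fenton, w=120) cum 183
  y=4 (Granby, w=70) cum 253  ← median
  y=6 (Elwood, w=35) cum 288
  y=7 (Calder, w=150) cum 438
  y=9 (Holt, w=12) cum 450
  y=12 (Brookfield, w=5) cum 455
⇒ y* = 4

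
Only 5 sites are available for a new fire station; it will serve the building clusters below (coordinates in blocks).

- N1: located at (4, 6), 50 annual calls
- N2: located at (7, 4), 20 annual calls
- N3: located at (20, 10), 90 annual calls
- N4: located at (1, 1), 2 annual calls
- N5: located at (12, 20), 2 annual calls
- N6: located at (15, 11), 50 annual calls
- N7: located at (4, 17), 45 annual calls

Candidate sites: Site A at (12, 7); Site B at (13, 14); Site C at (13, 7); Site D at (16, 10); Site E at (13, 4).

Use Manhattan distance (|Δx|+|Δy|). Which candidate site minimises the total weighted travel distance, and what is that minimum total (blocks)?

Site D, total 2491 blocks

Total weighted distance at each candidate:
  Site A (12, 7): total = 2820
  Site B (13, 14): total = 3014
  Site C (13, 7): total = 2799
  Site D (16, 10): total = 2491
  Site E (13, 4): total = 3344
Minimum is at Site D with total 2491 blocks.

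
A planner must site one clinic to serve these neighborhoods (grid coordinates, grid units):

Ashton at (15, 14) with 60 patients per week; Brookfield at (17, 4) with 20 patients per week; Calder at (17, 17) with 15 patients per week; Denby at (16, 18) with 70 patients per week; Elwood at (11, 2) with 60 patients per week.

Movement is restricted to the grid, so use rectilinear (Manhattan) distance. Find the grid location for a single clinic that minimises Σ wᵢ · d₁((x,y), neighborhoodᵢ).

Manhattan distance separates: Σwᵢ(|x−xᵢ|+|y−yᵢ|) = Σwᵢ|x−xᵢ| + Σwᵢ|y−yᵢ|, so x and y are optimised independently as 1-D weighted medians.
Total weight W = 225; half = 112.5.
x-coordinate, sorted with cumulative weight:
  x=11 (Elwood, w=60) cum 60
  x=15 (Ashton, w=60) cum 120  ← median
  x=16 (Denby, w=70) cum 190
  x=17 (Brookfield, w=20) cum 210
  x=17 (Calder, w=15) cum 225
⇒ x* = 15
y-coordinate, sorted with cumulative weight:
  y=2 (Elwood, w=60) cum 60
  y=4 (Brookfield, w=20) cum 80
  y=14 (Ashton, w=60) cum 140  ← median
  y=17 (Calder, w=15) cum 155
  y=18 (Denby, w=70) cum 225
⇒ y* = 14

(15, 14)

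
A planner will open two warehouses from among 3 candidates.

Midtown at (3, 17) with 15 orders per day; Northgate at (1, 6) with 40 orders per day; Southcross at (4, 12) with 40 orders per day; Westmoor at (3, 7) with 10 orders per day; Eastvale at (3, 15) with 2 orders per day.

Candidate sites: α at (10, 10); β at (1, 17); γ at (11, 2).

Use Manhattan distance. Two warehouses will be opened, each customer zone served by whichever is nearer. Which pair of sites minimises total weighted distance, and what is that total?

{α, β}, total 898

Evaluate every pair (each demand assigned to the nearer of the two):
  {α, β}: total = 898
  {β, γ}: total = 918
  {α, γ}: total = 1174
Best pair: {α, β} with total 898.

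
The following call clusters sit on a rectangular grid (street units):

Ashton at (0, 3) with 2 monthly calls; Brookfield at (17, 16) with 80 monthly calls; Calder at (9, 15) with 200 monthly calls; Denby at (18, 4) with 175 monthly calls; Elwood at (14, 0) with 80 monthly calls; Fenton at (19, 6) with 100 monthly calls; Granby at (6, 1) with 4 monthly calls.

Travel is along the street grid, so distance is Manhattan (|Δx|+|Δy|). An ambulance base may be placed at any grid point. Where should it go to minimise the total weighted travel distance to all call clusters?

Manhattan distance separates: Σwᵢ(|x−xᵢ|+|y−yᵢ|) = Σwᵢ|x−xᵢ| + Σwᵢ|y−yᵢ|, so x and y are optimised independently as 1-D weighted medians.
Total weight W = 641; half = 320.5.
x-coordinate, sorted with cumulative weight:
  x=0 (Ashton, w=2) cum 2
  x=6 (Granby, w=4) cum 6
  x=9 (Calder, w=200) cum 206
  x=14 (Elwood, w=80) cum 286
  x=17 (Brookfield, w=80) cum 366  ← median
  x=18 (Denby, w=175) cum 541
  x=19 (Fenton, w=100) cum 641
⇒ x* = 17
y-coordinate, sorted with cumulative weight:
  y=0 (Elwood, w=80) cum 80
  y=1 (Granby, w=4) cum 84
  y=3 (Ashton, w=2) cum 86
  y=4 (Denby, w=175) cum 261
  y=6 (Fenton, w=100) cum 361  ← median
  y=15 (Calder, w=200) cum 561
  y=16 (Brookfield, w=80) cum 641
⇒ y* = 6

(17, 6)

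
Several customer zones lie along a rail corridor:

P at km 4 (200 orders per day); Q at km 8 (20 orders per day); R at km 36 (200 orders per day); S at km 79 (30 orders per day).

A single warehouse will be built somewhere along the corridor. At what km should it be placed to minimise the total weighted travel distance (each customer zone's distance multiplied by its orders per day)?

For a sum of weighted absolute distances on a line, the optimum is the weighted median (not the mean). Total weight W = 450; half-weight = 225.
Sort by position and accumulate weight:
  km 4 (P, w=200) → cum 200
  km 8 (Q, w=20) → cum 220
  km 36 (R, w=200) → cum 420  ≥ 225 → median here
  km 79 (S, w=30) → cum 450
Optimal location: km 36.

x = 36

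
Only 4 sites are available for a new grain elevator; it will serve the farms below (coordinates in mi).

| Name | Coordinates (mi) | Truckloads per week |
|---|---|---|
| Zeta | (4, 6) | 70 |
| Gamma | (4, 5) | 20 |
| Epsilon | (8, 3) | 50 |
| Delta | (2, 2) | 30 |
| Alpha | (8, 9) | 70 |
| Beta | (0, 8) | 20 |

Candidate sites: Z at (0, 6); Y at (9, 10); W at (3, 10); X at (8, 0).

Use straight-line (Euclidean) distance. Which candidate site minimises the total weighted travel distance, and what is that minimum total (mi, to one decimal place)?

W, total 1491.6 mi

Total weighted distance at each candidate:
  Z (0, 6): total = 1561.9
  Y (9, 10): total = 1545.5
  W (3, 10): total = 1491.6
  X (8, 0): total = 1828.9
Minimum is at W with total 1491.6 mi.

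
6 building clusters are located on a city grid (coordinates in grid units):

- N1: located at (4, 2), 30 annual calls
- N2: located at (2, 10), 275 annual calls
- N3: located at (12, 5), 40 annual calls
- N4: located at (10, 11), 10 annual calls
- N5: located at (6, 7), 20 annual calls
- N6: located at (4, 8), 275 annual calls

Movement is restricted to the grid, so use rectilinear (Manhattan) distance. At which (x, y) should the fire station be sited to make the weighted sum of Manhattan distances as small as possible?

Manhattan distance separates: Σwᵢ(|x−xᵢ|+|y−yᵢ|) = Σwᵢ|x−xᵢ| + Σwᵢ|y−yᵢ|, so x and y are optimised independently as 1-D weighted medians.
Total weight W = 650; half = 325.
x-coordinate, sorted with cumulative weight:
  x=2 (N2, w=275) cum 275
  x=4 (N1, w=30) cum 305
  x=4 (N6, w=275) cum 580  ← median
  x=6 (N5, w=20) cum 600
  x=10 (N4, w=10) cum 610
  x=12 (N3, w=40) cum 650
⇒ x* = 4
y-coordinate, sorted with cumulative weight:
  y=2 (N1, w=30) cum 30
  y=5 (N3, w=40) cum 70
  y=7 (N5, w=20) cum 90
  y=8 (N6, w=275) cum 365  ← median
  y=10 (N2, w=275) cum 640
  y=11 (N4, w=10) cum 650
⇒ y* = 8

(4, 8)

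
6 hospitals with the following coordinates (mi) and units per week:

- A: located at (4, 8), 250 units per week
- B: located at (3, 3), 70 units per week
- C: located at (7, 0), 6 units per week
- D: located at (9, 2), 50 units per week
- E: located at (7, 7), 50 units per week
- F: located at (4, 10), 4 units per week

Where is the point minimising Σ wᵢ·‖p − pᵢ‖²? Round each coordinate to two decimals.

The minimiser of Σwᵢ‖p−pᵢ‖² is the weighted centroid p* = (Σwᵢpᵢ)/(Σwᵢ).
Σwᵢ = 430.
Σwᵢxᵢ = 250·4 + 70·3 + 6·7 + 50·9 + 50·7 + 4·4 = 2068.
Σwᵢyᵢ = 250·8 + 70·3 + 6·0 + 50·2 + 50·7 + 4·10 = 2700.
x* = 2068/430 = 4.81, y* = 2700/430 = 6.28.

(4.81, 6.28)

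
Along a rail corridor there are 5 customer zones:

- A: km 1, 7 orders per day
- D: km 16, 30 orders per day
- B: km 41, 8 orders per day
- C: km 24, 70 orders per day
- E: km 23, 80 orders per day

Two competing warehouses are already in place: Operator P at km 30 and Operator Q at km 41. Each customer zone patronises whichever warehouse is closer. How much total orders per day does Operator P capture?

The indifferent point is the midpoint (30+41)/2 = 35.5; customer zones left of it (closer to Operator P at 30) go to Operator P, those right go to Operator Q.
  A at 1 (w=7) → Operator P
  D at 16 (w=30) → Operator P
  E at 23 (w=80) → Operator P
  C at 24 (w=70) → Operator P
  B at 41 (w=8) → Operator Q
Operator P captures 187; Operator Q captures 8.

187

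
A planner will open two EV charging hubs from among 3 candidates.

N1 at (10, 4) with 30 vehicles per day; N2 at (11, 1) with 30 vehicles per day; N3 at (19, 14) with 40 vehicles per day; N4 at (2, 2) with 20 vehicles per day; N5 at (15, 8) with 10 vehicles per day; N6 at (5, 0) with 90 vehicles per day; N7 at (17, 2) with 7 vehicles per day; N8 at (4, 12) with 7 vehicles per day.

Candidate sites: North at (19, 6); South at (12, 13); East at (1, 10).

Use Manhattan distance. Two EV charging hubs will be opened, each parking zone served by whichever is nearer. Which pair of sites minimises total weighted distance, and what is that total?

{North, East}, total 2617

Evaluate every pair (each demand assigned to the nearer of the two):
  {North, East}: total = 2617
  {South, East}: total = 2707
  {North, South}: total = 3425
Best pair: {North, East} with total 2617.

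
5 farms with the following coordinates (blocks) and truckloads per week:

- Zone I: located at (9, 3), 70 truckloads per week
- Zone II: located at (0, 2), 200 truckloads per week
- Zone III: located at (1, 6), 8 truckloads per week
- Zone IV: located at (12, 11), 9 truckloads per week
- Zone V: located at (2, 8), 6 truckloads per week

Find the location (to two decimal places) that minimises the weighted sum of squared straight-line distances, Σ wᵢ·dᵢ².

The minimiser of Σwᵢ‖p−pᵢ‖² is the weighted centroid p* = (Σwᵢpᵢ)/(Σwᵢ).
Σwᵢ = 293.
Σwᵢxᵢ = 70·9 + 200·0 + 8·1 + 9·12 + 6·2 = 758.
Σwᵢyᵢ = 70·3 + 200·2 + 8·6 + 9·11 + 6·8 = 805.
x* = 758/293 = 2.59, y* = 805/293 = 2.75.

(2.59, 2.75)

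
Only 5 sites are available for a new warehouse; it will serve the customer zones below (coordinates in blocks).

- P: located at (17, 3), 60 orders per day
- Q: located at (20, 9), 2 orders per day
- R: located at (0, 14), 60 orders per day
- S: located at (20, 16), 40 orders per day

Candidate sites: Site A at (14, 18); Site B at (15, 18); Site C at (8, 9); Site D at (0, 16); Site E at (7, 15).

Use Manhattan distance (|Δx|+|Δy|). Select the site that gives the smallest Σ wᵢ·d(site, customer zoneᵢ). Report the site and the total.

Total weighted distance at each candidate:
  Site A (14, 18): total = 2510
  Site B (15, 18): total = 2468
  Site C (8, 9): total = 2464
  Site D (0, 16): total = 2774
  Site E (7, 15): total = 2398
Minimum is at Site E with total 2398 blocks.

Site E, total 2398 blocks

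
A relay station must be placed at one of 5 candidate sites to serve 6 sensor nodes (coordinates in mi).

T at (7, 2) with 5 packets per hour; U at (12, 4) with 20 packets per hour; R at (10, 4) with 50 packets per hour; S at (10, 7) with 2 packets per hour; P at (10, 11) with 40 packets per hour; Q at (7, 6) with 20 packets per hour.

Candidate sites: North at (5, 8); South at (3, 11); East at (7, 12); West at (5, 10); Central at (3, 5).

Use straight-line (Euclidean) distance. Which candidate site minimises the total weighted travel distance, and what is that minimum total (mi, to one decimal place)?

Total weighted distance at each candidate:
  North (5, 8): total = 813.0
  South (3, 11): total = 1196.4
  East (7, 12): total = 924.0
  West (5, 10): total = 921.2
  Central (3, 5): total = 1025.5
Minimum is at North with total 813.0 mi.

North, total 813.0 mi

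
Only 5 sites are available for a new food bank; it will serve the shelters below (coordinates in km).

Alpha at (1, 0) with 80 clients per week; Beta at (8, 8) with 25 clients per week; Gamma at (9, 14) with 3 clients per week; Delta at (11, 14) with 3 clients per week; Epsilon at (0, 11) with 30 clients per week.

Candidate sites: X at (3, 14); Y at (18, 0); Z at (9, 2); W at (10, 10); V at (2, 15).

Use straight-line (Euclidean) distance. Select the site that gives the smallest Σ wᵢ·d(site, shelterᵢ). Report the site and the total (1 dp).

Z, total 1266.1 km

Total weighted distance at each candidate:
  X (3, 14): total = 1495.9
  Y (18, 0): total = 2409.9
  Z (9, 2): total = 1266.1
  W (10, 10): total = 1473.2
  V (2, 15): total = 1615.7
Minimum is at Z with total 1266.1 km.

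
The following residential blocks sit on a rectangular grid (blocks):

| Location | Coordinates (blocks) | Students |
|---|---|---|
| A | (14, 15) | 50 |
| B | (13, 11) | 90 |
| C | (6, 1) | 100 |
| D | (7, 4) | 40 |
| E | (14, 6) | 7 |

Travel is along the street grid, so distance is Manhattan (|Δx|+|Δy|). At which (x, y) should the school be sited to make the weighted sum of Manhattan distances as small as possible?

Manhattan distance separates: Σwᵢ(|x−xᵢ|+|y−yᵢ|) = Σwᵢ|x−xᵢ| + Σwᵢ|y−yᵢ|, so x and y are optimised independently as 1-D weighted medians.
Total weight W = 287; half = 143.5.
x-coordinate, sorted with cumulative weight:
  x=6 (C, w=100) cum 100
  x=7 (D, w=40) cum 140
  x=13 (B, w=90) cum 230  ← median
  x=14 (A, w=50) cum 280
  x=14 (E, w=7) cum 287
⇒ x* = 13
y-coordinate, sorted with cumulative weight:
  y=1 (C, w=100) cum 100
  y=4 (D, w=40) cum 140
  y=6 (E, w=7) cum 147  ← median
  y=11 (B, w=90) cum 237
  y=15 (A, w=50) cum 287
⇒ y* = 6

(13, 6)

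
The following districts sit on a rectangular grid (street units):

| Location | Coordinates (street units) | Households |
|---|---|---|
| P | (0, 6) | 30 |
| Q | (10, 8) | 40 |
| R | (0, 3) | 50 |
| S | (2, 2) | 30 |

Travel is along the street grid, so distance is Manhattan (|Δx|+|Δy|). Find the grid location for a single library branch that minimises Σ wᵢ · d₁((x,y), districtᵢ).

(0, 3)

Manhattan distance separates: Σwᵢ(|x−xᵢ|+|y−yᵢ|) = Σwᵢ|x−xᵢ| + Σwᵢ|y−yᵢ|, so x and y are optimised independently as 1-D weighted medians.
Total weight W = 150; half = 75.
x-coordinate, sorted with cumulative weight:
  x=0 (P, w=30) cum 30
  x=0 (R, w=50) cum 80  ← median
  x=2 (S, w=30) cum 110
  x=10 (Q, w=40) cum 150
⇒ x* = 0
y-coordinate, sorted with cumulative weight:
  y=2 (S, w=30) cum 30
  y=3 (R, w=50) cum 80  ← median
  y=6 (P, w=30) cum 110
  y=8 (Q, w=40) cum 150
⇒ y* = 3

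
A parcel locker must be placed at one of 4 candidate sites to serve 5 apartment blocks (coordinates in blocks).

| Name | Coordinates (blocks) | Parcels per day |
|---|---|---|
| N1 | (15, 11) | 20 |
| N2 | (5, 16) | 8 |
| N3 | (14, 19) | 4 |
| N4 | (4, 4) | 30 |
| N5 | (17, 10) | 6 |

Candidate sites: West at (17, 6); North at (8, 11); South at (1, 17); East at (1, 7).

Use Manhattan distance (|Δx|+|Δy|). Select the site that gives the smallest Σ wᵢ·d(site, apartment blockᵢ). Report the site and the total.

Total weighted distance at each candidate:
  West (17, 6): total = 854
  North (8, 11): total = 650
  South (1, 17): total = 1118
  East (1, 7): total = 858
Minimum is at North with total 650 blocks.

North, total 650 blocks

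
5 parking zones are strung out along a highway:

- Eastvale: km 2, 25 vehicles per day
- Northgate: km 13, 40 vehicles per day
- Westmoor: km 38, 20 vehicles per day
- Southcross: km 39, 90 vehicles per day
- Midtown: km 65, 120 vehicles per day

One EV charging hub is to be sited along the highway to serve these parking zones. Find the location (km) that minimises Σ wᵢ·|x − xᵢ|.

x = 39

For a sum of weighted absolute distances on a line, the optimum is the weighted median (not the mean). Total weight W = 295; half-weight = 147.5.
Sort by position and accumulate weight:
  km 2 (Eastvale, w=25) → cum 25
  km 13 (Northgate, w=40) → cum 65
  km 38 (Westmoor, w=20) → cum 85
  km 39 (Southcross, w=90) → cum 175  ≥ 147.5 → median here
  km 65 (Midtown, w=120) → cum 295
Optimal location: km 39.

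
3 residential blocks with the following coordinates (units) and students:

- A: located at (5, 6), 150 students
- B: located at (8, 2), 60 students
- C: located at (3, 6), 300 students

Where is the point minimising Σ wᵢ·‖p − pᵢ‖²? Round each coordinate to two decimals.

The minimiser of Σwᵢ‖p−pᵢ‖² is the weighted centroid p* = (Σwᵢpᵢ)/(Σwᵢ).
Σwᵢ = 510.
Σwᵢxᵢ = 150·5 + 60·8 + 300·3 = 2130.
Σwᵢyᵢ = 150·6 + 60·2 + 300·6 = 2820.
x* = 2130/510 = 4.18, y* = 2820/510 = 5.53.

(4.18, 5.53)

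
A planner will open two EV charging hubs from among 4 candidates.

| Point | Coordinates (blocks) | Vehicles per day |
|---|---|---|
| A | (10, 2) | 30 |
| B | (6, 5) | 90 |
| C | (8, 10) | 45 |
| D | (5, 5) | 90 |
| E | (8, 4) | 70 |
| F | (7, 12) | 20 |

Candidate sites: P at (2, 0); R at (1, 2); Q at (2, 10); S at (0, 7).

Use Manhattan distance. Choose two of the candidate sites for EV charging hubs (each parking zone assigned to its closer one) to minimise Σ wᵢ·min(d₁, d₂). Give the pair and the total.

{R, Q}, total 2660

Evaluate every pair (each demand assigned to the nearer of the two):
  {R, Q}: total = 2660
  {P, Q}: total = 2940
  {Q, S}: total = 2980
  {R, S}: total = 2985
  {P, S}: total = 3085
  {P, R}: total = 3245
Best pair: {R, Q} with total 2660.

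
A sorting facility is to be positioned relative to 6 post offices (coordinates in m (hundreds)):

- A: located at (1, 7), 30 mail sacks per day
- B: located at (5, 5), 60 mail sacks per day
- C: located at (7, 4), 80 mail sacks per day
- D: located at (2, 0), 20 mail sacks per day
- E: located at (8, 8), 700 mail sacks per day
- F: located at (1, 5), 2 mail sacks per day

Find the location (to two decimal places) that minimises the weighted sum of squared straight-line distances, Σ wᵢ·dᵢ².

The minimiser of Σwᵢ‖p−pᵢ‖² is the weighted centroid p* = (Σwᵢpᵢ)/(Σwᵢ).
Σwᵢ = 892.
Σwᵢxᵢ = 30·1 + 60·5 + 80·7 + 20·2 + 700·8 + 2·1 = 6532.
Σwᵢyᵢ = 30·7 + 60·5 + 80·4 + 20·0 + 700·8 + 2·5 = 6440.
x* = 6532/892 = 7.32, y* = 6440/892 = 7.22.

(7.32, 7.22)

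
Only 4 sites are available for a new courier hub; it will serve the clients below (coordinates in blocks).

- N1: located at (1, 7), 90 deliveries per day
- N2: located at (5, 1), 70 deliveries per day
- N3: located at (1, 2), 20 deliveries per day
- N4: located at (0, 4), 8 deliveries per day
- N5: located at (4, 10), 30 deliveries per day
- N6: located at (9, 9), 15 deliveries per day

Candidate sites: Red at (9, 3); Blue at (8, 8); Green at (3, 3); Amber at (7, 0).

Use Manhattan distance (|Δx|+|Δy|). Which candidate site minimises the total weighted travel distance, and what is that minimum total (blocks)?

Total weighted distance at each candidate:
  Red (9, 3): total = 2210
  Blue (8, 8): total = 1986
  Green (3, 3): total = 1332
  Amber (7, 0): total = 2183
Minimum is at Green with total 1332 blocks.

Green, total 1332 blocks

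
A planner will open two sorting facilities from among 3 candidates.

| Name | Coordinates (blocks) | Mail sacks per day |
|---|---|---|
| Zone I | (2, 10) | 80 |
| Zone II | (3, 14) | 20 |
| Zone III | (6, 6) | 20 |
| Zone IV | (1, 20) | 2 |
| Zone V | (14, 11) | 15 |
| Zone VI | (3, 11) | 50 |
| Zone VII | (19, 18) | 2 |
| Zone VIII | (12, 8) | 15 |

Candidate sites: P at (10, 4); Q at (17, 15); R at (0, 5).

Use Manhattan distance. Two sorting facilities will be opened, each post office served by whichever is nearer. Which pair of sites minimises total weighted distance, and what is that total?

{P, R}, total 1703

Evaluate every pair (each demand assigned to the nearer of the two):
  {P, R}: total = 1703
  {Q, R}: total = 1717
  {P, Q}: total = 2487
Best pair: {P, R} with total 1703.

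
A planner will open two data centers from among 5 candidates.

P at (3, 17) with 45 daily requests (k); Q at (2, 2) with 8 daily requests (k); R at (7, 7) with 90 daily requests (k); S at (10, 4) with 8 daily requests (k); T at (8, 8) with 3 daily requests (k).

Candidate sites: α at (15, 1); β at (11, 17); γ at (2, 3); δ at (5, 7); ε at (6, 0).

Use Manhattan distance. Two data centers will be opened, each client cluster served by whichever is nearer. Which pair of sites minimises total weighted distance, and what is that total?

Evaluate every pair (each demand assigned to the nearer of the two):
  {β, δ}: total = 680
  {γ, δ}: total = 804
  {δ, ε}: total = 844
  {α, δ}: total = 860
  {β, ε}: total = 1222
  {β, γ}: total = 1283
  {γ, ε}: total = 1497
  {α, γ}: total = 1590
  {α, ε}: total = 1762
  {α, β}: total = 1832
Best pair: {β, δ} with total 680.

{β, δ}, total 680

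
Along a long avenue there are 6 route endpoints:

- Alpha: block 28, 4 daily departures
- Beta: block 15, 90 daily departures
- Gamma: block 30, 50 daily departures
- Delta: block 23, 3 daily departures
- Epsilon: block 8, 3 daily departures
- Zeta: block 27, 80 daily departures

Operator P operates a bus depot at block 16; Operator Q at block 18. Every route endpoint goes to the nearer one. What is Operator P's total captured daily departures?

The indifferent point is the midpoint (16+18)/2 = 17; route endpoints left of it (closer to Operator P at 16) go to Operator P, those right go to Operator Q.
  Epsilon at 8 (w=3) → Operator P
  Beta at 15 (w=90) → Operator P
  Delta at 23 (w=3) → Operator Q
  Zeta at 27 (w=80) → Operator Q
  Alpha at 28 (w=4) → Operator Q
  Gamma at 30 (w=50) → Operator Q
Operator P captures 93; Operator Q captures 137.

93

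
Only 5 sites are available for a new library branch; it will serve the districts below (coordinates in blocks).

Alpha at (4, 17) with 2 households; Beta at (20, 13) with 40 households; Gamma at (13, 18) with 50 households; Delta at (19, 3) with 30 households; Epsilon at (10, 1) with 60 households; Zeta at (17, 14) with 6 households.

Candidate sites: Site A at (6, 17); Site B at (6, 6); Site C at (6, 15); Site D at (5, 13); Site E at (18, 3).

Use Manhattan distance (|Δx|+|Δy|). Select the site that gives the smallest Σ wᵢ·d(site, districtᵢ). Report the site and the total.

Site E, total 2238 blocks

Total weighted distance at each candidate:
  Site A (6, 17): total = 3218
  Site B (6, 6): total = 2950
  Site C (6, 15): total = 3050
  Site D (5, 13): total = 3078
  Site E (18, 3): total = 2238
Minimum is at Site E with total 2238 blocks.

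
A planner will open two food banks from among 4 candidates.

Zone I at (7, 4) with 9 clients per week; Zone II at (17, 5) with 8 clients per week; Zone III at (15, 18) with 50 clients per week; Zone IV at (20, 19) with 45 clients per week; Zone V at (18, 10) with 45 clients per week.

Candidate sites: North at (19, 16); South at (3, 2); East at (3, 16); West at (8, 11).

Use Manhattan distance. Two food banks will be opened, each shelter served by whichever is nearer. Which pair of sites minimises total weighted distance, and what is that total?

Evaluate every pair (each demand assigned to the nearer of the two):
  {North, South}: total = 953
  {North, West}: total = 971
  {North, East}: total = 1043
  {South, West}: total = 2269
  {East, West}: total = 2287
  {South, East}: total = 2735
Best pair: {North, South} with total 953.

{North, South}, total 953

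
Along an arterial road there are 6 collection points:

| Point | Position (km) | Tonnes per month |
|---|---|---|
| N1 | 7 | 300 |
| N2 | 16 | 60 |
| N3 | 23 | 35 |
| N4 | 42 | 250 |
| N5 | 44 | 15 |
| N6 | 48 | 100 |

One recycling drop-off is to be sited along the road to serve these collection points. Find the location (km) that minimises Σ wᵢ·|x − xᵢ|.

x = 23

For a sum of weighted absolute distances on a line, the optimum is the weighted median (not the mean). Total weight W = 760; half-weight = 380.
Sort by position and accumulate weight:
  km 7 (N1, w=300) → cum 300
  km 16 (N2, w=60) → cum 360
  km 23 (N3, w=35) → cum 395  ≥ 380 → median here
  km 42 (N4, w=250) → cum 645
  km 44 (N5, w=15) → cum 660
  km 48 (N6, w=100) → cum 760
Optimal location: km 23.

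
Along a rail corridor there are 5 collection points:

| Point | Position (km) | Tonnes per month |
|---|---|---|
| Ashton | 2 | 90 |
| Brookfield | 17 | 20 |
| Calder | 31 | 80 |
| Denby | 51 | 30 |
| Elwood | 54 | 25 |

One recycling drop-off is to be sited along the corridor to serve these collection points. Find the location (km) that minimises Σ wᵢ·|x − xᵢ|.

For a sum of weighted absolute distances on a line, the optimum is the weighted median (not the mean). Total weight W = 245; half-weight = 122.5.
Sort by position and accumulate weight:
  km 2 (Ashton, w=90) → cum 90
  km 17 (Brookfield, w=20) → cum 110
  km 31 (Calder, w=80) → cum 190  ≥ 122.5 → median here
  km 51 (Denby, w=30) → cum 220
  km 54 (Elwood, w=25) → cum 245
Optimal location: km 31.

x = 31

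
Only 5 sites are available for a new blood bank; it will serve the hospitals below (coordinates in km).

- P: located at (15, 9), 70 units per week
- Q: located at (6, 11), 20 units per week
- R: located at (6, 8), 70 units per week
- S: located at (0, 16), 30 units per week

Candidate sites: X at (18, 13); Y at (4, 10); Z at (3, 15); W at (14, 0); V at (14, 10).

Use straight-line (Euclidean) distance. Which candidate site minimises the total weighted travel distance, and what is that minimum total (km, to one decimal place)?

Y, total 1232.2 km

Total weighted distance at each candidate:
  X (18, 13): total = 2050.8
  Y (4, 10): total = 1232.2
  Z (3, 15): total = 1667.1
  W (14, 0): total = 2335.7
  V (14, 10): total = 1294.4
Minimum is at Y with total 1232.2 km.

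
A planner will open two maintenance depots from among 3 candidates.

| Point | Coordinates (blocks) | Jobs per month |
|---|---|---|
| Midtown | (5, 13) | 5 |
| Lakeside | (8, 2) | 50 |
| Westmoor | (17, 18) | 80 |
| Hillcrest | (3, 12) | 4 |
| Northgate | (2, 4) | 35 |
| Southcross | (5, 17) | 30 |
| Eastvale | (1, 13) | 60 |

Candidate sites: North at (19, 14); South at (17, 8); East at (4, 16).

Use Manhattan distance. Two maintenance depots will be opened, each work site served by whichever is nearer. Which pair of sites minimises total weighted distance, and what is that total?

{North, East}, total 2330

Evaluate every pair (each demand assigned to the nearer of the two):
  {North, East}: total = 2330
  {South, East}: total = 2500
  {North, South}: total = 3692
Best pair: {North, East} with total 2330.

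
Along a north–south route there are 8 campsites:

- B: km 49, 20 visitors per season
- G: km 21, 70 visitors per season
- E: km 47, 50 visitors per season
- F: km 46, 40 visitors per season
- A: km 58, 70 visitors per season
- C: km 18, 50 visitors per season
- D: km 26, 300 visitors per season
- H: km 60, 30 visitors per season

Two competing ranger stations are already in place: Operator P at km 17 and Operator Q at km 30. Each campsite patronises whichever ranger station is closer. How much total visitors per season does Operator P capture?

120

The indifferent point is the midpoint (17+30)/2 = 23.5; campsites left of it (closer to Operator P at 17) go to Operator P, those right go to Operator Q.
  C at 18 (w=50) → Operator P
  G at 21 (w=70) → Operator P
  D at 26 (w=300) → Operator Q
  F at 46 (w=40) → Operator Q
  E at 47 (w=50) → Operator Q
  B at 49 (w=20) → Operator Q
  A at 58 (w=70) → Operator Q
  H at 60 (w=30) → Operator Q
Operator P captures 120; Operator Q captures 510.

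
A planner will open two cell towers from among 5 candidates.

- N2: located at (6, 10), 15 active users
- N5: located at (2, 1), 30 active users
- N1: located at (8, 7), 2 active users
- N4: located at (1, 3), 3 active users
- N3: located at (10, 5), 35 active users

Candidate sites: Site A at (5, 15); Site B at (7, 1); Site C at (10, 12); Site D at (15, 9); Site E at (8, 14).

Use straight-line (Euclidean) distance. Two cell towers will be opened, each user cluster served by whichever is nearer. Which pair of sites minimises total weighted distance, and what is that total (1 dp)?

Evaluate every pair (each demand assigned to the nearer of the two):
  {Site B, Site C}: total = 421.8
  {Site B, Site E}: total = 423.2
  {Site A, Site B}: total = 432.6
  {Site B, Site D}: total = 492.0
  {Site C, Site D}: total = 748.2
  {Site A, Site C}: total = 768.8
  {Site C, Site E}: total = 769.1
  {Site D, Site E}: total = 773.8
  {Site A, Site D}: total = 782.6
  {Site A, Site E}: total = 871.2
Best pair: {Site B, Site C} with total 421.8.

{Site B, Site C}, total 421.8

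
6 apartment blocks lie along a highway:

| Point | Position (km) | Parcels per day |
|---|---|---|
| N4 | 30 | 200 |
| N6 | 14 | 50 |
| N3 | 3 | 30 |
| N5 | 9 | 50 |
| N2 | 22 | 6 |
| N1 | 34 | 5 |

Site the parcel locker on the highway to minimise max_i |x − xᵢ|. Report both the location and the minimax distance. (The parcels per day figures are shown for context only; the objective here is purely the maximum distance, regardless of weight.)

location 18.5, max distance 15.5

The 1-center on a line is the midpoint of the two extreme points: leftmost at 3, rightmost at 34.
Optimal location = (3 + 34)/2 = 18.5; maximum distance = (34 − 3)/2 = 15.5.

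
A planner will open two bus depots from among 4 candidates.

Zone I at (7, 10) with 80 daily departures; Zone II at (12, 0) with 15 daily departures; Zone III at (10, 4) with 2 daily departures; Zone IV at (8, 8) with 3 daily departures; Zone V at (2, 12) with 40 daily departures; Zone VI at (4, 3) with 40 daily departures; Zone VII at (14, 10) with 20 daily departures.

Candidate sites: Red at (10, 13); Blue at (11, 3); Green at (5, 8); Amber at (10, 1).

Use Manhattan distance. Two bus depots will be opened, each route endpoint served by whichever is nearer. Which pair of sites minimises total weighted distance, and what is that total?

{Blue, Green}, total 1113

Evaluate every pair (each demand assigned to the nearer of the two):
  {Blue, Green}: total = 1113
  {Green, Amber}: total = 1120
  {Red, Green}: total = 1232
  {Red, Blue}: total = 1345
  {Red, Amber}: total = 1372
  {Blue, Amber}: total = 2153
Best pair: {Blue, Green} with total 1113.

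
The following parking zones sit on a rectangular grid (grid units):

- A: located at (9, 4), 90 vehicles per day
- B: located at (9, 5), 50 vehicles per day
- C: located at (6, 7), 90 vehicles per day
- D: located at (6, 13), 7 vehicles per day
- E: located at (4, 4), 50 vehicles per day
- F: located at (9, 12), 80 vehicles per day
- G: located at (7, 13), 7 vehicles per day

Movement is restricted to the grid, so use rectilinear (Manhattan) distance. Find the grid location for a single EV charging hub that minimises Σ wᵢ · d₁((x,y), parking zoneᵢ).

(9, 5)

Manhattan distance separates: Σwᵢ(|x−xᵢ|+|y−yᵢ|) = Σwᵢ|x−xᵢ| + Σwᵢ|y−yᵢ|, so x and y are optimised independently as 1-D weighted medians.
Total weight W = 374; half = 187.
x-coordinate, sorted with cumulative weight:
  x=4 (E, w=50) cum 50
  x=6 (C, w=90) cum 140
  x=6 (D, w=7) cum 147
  x=7 (G, w=7) cum 154
  x=9 (A, w=90) cum 244  ← median
  x=9 (B, w=50) cum 294
  x=9 (F, w=80) cum 374
⇒ x* = 9
y-coordinate, sorted with cumulative weight:
  y=4 (A, w=90) cum 90
  y=4 (E, w=50) cum 140
  y=5 (B, w=50) cum 190  ← median
  y=7 (C, w=90) cum 280
  y=12 (F, w=80) cum 360
  y=13 (D, w=7) cum 367
  y=13 (G, w=7) cum 374
⇒ y* = 5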